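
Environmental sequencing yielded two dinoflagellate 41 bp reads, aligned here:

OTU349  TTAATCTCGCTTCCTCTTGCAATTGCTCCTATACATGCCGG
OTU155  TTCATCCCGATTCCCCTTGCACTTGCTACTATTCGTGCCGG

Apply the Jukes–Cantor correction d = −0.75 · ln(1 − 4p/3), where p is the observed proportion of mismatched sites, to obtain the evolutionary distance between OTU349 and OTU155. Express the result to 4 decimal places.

The sequences differ at positions 3 (A/C), 7 (T/C), 10 (C/A), 15 (T/C), 22 (A/C), 28 (C/A), 33 (A/T), 35 (A/G).
p = 8/41 = 0.195122.
d = −0.75 · ln(1 − (4/3)·0.195122) = −0.75 · ln(0.739837) = −0.75 · (-0.301325) = 0.2260.

0.2260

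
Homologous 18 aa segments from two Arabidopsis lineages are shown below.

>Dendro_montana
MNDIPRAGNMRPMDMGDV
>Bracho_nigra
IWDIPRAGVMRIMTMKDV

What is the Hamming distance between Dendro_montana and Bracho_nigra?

Differing sites — 1:M/I; 2:N/W; 9:N/V; 12:P/I; 14:D/T; 16:G/K.
That gives 6 mismatches out of 18 aligned sites, so the Hamming distance is 6.

6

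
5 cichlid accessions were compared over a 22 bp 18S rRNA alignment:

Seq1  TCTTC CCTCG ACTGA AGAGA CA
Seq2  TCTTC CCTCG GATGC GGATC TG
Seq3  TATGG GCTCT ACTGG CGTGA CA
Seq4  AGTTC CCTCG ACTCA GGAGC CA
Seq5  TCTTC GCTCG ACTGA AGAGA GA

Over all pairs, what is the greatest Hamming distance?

Pairwise Hamming distances:
  Seq1 vs Seq2: 8
  Seq1 vs Seq3: 8
  Seq1 vs Seq4: 5
  Seq1 vs Seq5: 2
  Seq2 vs Seq3: 14
  Seq2 vs Seq4: 9
  Seq2 vs Seq5: 9
  Seq3 vs Seq4: 11
  Seq3 vs Seq5: 8
  Seq4 vs Seq5: 7
The largest is 14, between Seq2 and Seq3.

14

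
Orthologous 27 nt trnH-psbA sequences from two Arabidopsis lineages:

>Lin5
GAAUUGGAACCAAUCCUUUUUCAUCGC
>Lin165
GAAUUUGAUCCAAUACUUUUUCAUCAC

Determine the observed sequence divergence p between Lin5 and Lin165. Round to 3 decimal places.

The sequences differ at positions 6 (G/U), 9 (A/U), 15 (C/A), 26 (G/A).
There are 4 differences over 27 sites, so p = 4/27 = 0.148.

0.148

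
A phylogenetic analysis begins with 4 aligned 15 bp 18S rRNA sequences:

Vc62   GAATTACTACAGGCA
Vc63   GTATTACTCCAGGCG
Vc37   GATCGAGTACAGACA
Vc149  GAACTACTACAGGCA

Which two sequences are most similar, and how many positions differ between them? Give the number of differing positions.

Pairwise Hamming distances:
  Vc62 vs Vc63: 3
  Vc62 vs Vc37: 5
  Vc62 vs Vc149: 1
  Vc63 vs Vc37: 8
  Vc63 vs Vc149: 4
  Vc37 vs Vc149: 4
The smallest is 1, between Vc62 and Vc149.

1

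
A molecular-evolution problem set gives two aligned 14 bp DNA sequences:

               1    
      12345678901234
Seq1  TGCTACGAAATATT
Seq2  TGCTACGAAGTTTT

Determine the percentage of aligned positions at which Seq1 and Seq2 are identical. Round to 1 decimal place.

85.7%

The sequences differ at positions 10 (A/G), 12 (A/T).
12 of the 14 sites match, so the percent identity is 12/14 × 100 = 85.7%.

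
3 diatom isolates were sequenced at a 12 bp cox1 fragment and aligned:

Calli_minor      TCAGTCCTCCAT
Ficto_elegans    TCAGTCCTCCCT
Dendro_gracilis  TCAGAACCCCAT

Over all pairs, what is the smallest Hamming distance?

Pairwise Hamming distances:
  Calli_minor vs Ficto_elegans: 1
  Calli_minor vs Dendro_gracilis: 3
  Ficto_elegans vs Dendro_gracilis: 4
The smallest is 1, between Calli_minor and Ficto_elegans.

1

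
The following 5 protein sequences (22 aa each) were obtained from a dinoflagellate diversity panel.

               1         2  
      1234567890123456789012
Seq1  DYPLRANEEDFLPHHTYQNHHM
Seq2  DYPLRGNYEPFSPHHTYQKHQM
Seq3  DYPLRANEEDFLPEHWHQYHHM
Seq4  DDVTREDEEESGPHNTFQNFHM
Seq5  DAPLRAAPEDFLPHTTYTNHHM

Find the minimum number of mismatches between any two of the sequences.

4

Pairwise Hamming distances:
  Seq1 vs Seq2: 6
  Seq1 vs Seq3: 4
  Seq1 vs Seq4: 11
  Seq1 vs Seq5: 5
  Seq2 vs Seq3: 9
  Seq2 vs Seq4: 14
  Seq2 vs Seq5: 10
  Seq3 vs Seq4: 14
  Seq3 vs Seq5: 9
  Seq4 vs Seq5: 13
The smallest is 4, between Seq1 and Seq3.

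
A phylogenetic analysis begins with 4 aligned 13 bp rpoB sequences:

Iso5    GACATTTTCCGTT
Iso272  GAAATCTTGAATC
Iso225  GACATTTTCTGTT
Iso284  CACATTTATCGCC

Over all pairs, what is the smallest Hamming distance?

1

Pairwise Hamming distances:
  Iso5 vs Iso272: 6
  Iso5 vs Iso225: 1
  Iso5 vs Iso284: 5
  Iso272 vs Iso225: 6
  Iso272 vs Iso284: 8
  Iso225 vs Iso284: 6
The smallest is 1, between Iso5 and Iso225.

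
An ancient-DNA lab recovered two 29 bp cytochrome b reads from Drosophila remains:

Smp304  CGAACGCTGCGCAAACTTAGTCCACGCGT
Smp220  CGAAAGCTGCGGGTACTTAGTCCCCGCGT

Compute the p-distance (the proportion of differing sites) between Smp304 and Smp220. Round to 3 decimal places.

0.172

Mismatches occur at site 5 (C→A), site 12 (C→G), site 13 (A→G), site 14 (A→T), site 24 (A→C).
There are 5 differences over 29 sites, so p = 5/29 = 0.172.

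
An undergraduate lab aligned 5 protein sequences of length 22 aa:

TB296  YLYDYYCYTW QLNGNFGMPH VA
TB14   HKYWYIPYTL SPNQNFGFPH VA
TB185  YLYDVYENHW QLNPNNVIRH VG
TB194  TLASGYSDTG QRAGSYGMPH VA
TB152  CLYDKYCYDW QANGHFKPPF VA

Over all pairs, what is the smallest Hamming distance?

8

Pairwise Hamming distances:
  TB296 vs TB14: 10
  TB296 vs TB185: 10
  TB296 vs TB194: 11
  TB296 vs TB152: 8
  TB14 vs TB185: 17
  TB14 vs TB194: 16
  TB14 vs TB152: 15
  TB185 vs TB194: 17
  TB185 vs TB152: 14
  TB194 vs TB152: 15
The smallest is 8, between TB296 and TB152.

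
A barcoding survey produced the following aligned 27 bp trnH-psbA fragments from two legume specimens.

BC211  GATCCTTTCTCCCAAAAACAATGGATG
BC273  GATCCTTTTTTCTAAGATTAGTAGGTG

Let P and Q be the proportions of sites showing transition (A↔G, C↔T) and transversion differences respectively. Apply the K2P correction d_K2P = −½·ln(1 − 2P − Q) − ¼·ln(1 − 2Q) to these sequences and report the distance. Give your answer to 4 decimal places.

Differing sites — 9:C/T (Ti); 11:C/T (Ti); 13:C/T (Ti); 16:A/G (Ti); 18:A/T (Tv); 19:C/T (Ti); 21:A/G (Ti); 23:G/A (Ti); 25:A/G (Ti).
Of the 9 differences, 8 transitions and 1 transversion over 27 sites: P = 8/27 = 0.296296, Q = 1/27 = 0.037037.
d = −0.5·ln(0.370371) − 0.25·ln(0.925926) = −0.5·(-0.993250) − 0.25·(-0.076961) = 0.5159.

0.5159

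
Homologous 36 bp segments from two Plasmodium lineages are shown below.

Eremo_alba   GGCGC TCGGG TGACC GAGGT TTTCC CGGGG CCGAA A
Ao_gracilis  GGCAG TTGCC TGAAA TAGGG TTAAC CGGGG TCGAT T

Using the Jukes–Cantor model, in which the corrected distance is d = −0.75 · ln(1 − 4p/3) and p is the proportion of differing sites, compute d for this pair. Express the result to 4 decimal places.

Differing sites — 4:G/A; 5:C/G; 7:C/T; 9:G/C; 10:G/C; 14:C/A; 15:C/A; 16:G/T; 20:T/G; 23:T/A; 24:C/A; 31:C/T; 35:A/T; 36:A/T.
p = 14/36 = 0.388889.
d = −0.75 · ln(1 − (4/3)·0.388889) = −0.75 · ln(0.481481) = −0.75 · (-0.730889) = 0.5482.

0.5482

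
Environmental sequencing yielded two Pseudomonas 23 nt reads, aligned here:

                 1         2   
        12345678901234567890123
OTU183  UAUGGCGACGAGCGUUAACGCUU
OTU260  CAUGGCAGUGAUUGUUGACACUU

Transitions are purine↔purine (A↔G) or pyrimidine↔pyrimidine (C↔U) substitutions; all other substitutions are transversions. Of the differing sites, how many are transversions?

1

Mismatches occur at site 1 (U→C, transition), site 7 (G→A, transition), site 8 (A→G, transition), site 9 (C→U, transition), site 12 (G→U, transversion), site 13 (C→U, transition), site 17 (A→G, transition), site 20 (G→A, transition).
Of the 8 differences, 7 transitions and 1 transversion, so the answer is 1.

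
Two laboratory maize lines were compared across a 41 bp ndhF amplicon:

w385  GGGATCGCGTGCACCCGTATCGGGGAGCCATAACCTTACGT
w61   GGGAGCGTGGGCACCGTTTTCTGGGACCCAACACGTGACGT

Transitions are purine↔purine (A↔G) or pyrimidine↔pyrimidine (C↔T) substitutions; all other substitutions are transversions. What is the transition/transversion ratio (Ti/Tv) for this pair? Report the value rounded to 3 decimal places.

The sequences differ at positions 5 (T/G, transversion), 8 (C/T, transition), 10 (T/G, transversion), 16 (C/G, transversion), 17 (G/T, transversion), 19 (A/T, transversion), 22 (G/T, transversion), 27 (G/C, transversion), 31 (T/A, transversion), 32 (A/C, transversion), 35 (C/G, transversion), 37 (T/G, transversion).
Of the 12 differences, 1 transition and 11 transversions, so Ti/Tv = 1/11 = 0.091.

0.091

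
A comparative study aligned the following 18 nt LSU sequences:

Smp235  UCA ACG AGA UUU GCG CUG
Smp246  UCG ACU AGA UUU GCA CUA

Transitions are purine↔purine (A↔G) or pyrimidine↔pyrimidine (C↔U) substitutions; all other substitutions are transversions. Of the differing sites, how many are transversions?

1

The sequences differ at positions 3 (A/G, transition), 6 (G/U, transversion), 15 (G/A, transition), 18 (G/A, transition).
Of the 4 differences, 3 transitions and 1 transversion, so the answer is 1.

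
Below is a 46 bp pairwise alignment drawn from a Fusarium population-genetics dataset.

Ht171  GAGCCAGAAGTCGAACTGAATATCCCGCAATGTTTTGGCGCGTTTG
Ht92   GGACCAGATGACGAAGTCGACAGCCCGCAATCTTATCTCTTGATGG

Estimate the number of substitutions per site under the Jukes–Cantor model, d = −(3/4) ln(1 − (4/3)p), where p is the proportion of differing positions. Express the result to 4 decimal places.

0.5091

Mismatches occur at site 2 (A→G), site 3 (G→A), site 9 (A→T), site 11 (T→A), site 16 (C→G), site 18 (G→C), site 19 (A→G), site 21 (T→C), site 23 (T→G), site 32 (G→C), site 35 (T→A), site 37 (G→C), site 38 (G→T), site 40 (G→T), site 41 (C→T), site 43 (T→A), site 45 (T→G).
p = 17/46 = 0.369565.
d = −0.75 · ln(1 − (4/3)·0.369565) = −0.75 · ln(0.507247) = −0.75 · (-0.678757) = 0.5091.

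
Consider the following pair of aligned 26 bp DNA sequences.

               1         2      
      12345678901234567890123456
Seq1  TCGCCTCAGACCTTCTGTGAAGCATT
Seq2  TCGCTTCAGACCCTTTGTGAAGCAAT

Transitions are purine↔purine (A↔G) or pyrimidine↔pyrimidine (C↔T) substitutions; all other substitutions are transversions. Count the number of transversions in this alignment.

1

Differing sites — 5:C/T (Ti); 13:T/C (Ti); 15:C/T (Ti); 25:T/A (Tv).
Of the 4 differences, 3 transitions and 1 transversion, so the answer is 1.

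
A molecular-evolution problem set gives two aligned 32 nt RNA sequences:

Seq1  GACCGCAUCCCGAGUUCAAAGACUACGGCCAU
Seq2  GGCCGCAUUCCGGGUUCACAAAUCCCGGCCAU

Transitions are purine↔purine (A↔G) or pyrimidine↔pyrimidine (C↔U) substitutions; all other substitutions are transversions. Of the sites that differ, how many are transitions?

6

Mismatches occur at site 2 (A→G, transition), site 9 (C→U, transition), site 13 (A→G, transition), site 19 (A→C, transversion), site 21 (G→A, transition), site 23 (C→U, transition), site 24 (U→C, transition), site 25 (A→C, transversion).
Of the 8 differences, 6 transitions and 2 transversions, so the answer is 6.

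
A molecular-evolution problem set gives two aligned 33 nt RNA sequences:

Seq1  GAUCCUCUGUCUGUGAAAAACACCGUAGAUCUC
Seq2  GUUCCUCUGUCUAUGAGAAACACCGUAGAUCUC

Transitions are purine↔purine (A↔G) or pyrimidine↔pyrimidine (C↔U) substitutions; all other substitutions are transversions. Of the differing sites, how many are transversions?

The sequences differ at positions 2 (A/U, transversion), 13 (G/A, transition), 17 (A/G, transition).
Of the 3 differences, 2 transitions and 1 transversion, so the answer is 1.

1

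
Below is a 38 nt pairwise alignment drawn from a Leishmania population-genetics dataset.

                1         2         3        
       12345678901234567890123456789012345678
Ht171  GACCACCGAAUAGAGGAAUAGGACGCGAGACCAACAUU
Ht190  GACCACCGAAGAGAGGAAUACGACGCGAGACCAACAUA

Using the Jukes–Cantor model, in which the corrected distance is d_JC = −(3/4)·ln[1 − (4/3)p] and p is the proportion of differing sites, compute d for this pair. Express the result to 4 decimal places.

0.0834

The sequences differ at positions 11 (U/G), 21 (G/C), 38 (U/A).
p = 3/38 = 0.078947.
d = −0.75 · ln(1 − (4/3)·0.078947) = −0.75 · ln(0.894737) = −0.75 · (-0.111225) = 0.0834.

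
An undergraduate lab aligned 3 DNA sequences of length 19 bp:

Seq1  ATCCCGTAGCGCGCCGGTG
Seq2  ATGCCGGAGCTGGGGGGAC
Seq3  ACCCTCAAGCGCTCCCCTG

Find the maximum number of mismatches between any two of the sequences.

14

Pairwise Hamming distances:
  Seq1 vs Seq2: 8
  Seq1 vs Seq3: 7
  Seq2 vs Seq3: 14
The largest is 14, between Seq2 and Seq3.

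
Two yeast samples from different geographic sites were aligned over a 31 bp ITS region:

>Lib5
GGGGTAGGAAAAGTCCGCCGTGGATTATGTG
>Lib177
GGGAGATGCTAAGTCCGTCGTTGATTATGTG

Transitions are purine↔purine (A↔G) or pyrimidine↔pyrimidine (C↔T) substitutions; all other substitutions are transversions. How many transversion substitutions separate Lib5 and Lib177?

5

Differing sites — 4:G/A (Ti); 5:T/G (Tv); 7:G/T (Tv); 9:A/C (Tv); 10:A/T (Tv); 18:C/T (Ti); 22:G/T (Tv).
Of the 7 differences, 2 transitions and 5 transversions, so the answer is 5.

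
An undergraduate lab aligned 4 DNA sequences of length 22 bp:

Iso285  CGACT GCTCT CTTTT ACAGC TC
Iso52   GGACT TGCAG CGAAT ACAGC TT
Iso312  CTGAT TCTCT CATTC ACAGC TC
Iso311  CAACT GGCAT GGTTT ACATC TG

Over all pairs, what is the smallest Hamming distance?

Pairwise Hamming distances:
  Iso285 vs Iso52: 10
  Iso285 vs Iso312: 6
  Iso285 vs Iso311: 8
  Iso52 vs Iso312: 13
  Iso52 vs Iso311: 9
  Iso312 vs Iso311: 12
The smallest is 6, between Iso285 and Iso312.

6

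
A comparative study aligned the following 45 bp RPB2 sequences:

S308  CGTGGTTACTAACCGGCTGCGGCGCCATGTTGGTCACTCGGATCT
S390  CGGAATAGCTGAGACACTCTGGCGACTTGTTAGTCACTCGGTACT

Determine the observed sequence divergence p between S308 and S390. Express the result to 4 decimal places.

The sequences differ at positions 3 (T/G), 4 (G/A), 5 (G/A), 7 (T/A), 8 (A/G), 11 (A/G), 13 (C/G), 14 (C/A), 15 (G/C), 16 (G/A), 19 (G/C), 20 (C/T), 25 (C/A), 27 (A/T), 32 (G/A), 42 (A/T), 43 (T/A).
There are 17 differences over 45 sites, so p = 17/45 = 0.3778.

0.3778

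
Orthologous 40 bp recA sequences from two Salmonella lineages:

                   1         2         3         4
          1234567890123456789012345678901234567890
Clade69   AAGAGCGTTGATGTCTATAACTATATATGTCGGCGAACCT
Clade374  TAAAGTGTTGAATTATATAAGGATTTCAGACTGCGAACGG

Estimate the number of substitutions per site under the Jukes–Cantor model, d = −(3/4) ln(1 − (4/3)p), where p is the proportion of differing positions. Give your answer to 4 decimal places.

0.5199

Differing sites — 1:A/T; 3:G/A; 6:C/T; 12:T/A; 13:G/T; 15:C/A; 21:C/G; 22:T/G; 25:A/T; 27:A/C; 28:T/A; 30:T/A; 32:G/T; 39:C/G; 40:T/G.
p = 15/40 = 0.375000.
d = −0.75 · ln(1 − (4/3)·0.375000) = −0.75 · ln(0.500000) = −0.75 · (-0.693147) = 0.5199.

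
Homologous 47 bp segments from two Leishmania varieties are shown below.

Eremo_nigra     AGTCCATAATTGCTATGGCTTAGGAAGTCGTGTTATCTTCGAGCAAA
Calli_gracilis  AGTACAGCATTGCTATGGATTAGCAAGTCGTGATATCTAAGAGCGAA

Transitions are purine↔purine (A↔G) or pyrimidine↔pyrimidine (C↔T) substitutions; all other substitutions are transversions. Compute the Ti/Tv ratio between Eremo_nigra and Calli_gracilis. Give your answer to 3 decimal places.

0.125

Differing sites — 4:C/A (Tv); 7:T/G (Tv); 8:A/C (Tv); 19:C/A (Tv); 24:G/C (Tv); 33:T/A (Tv); 39:T/A (Tv); 40:C/A (Tv); 45:A/G (Ti).
Of the 9 differences, 1 transition and 8 transversions, so Ti/Tv = 1/8 = 0.125.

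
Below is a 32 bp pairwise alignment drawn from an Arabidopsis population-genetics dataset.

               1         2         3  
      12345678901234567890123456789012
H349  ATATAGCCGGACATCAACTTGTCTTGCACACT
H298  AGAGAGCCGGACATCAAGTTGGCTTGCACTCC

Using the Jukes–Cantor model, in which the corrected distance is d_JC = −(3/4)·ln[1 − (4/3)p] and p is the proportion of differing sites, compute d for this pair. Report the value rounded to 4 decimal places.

Mismatches occur at site 2 (T/G), site 4 (T/G), site 18 (C/G), site 22 (T/G), site 30 (A/T), site 32 (T/C).
p = 6/32 = 0.187500.
d = −0.75 · ln(1 − (4/3)·0.187500) = −0.75 · ln(0.750000) = −0.75 · (-0.287682) = 0.2158.

0.2158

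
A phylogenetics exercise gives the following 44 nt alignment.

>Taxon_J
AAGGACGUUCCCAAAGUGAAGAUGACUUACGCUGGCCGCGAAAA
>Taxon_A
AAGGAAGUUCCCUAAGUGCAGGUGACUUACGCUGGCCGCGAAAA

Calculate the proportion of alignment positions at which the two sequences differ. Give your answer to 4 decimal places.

Mismatches occur at site 6 (C↔A), site 13 (A↔U), site 19 (A↔C), site 22 (A↔G).
There are 4 differences over 44 sites, so p = 4/44 = 0.0909.

0.0909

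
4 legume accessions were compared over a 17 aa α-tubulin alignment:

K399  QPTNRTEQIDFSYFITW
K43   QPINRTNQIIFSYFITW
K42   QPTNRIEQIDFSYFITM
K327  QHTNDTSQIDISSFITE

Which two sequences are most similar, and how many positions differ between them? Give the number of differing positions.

2

Pairwise Hamming distances:
  K399 vs K43: 3
  K399 vs K42: 2
  K399 vs K327: 6
  K43 vs K42: 5
  K43 vs K327: 8
  K42 vs K327: 7
The smallest is 2, between K399 and K42.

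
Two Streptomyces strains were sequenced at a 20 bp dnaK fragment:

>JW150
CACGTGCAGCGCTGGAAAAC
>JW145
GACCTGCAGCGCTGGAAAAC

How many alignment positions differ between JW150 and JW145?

2

Differing sites — 1:C/G; 4:G/C.
That gives 2 mismatches out of 20 aligned sites, so the Hamming distance is 2.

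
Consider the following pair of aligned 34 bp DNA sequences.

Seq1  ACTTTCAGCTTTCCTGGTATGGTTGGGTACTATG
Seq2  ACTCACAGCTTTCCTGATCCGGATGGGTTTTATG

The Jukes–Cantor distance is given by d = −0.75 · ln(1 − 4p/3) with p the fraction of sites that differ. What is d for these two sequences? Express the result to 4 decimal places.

0.2824

The sequences differ at positions 4 (T/C), 5 (T/A), 17 (G/A), 19 (A/C), 20 (T/C), 23 (T/A), 29 (A/T), 30 (C/T).
p = 8/34 = 0.235294.
d = −0.75 · ln(1 − (4/3)·0.235294) = −0.75 · ln(0.686275) = −0.75 · (-0.376477) = 0.2824.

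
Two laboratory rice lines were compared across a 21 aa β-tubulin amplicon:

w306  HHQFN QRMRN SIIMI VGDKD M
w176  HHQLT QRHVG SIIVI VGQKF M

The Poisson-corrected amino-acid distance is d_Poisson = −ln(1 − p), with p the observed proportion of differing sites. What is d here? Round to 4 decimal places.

0.4796

The sequences differ at positions 4 (F/L), 5 (N/T), 8 (M/H), 9 (R/V), 10 (N/G), 14 (M/V), 18 (D/Q), 20 (D/F).
p = 8/21 = 0.380952.
d = −ln(1 − 0.380952) = −ln(0.619048) = 0.4796.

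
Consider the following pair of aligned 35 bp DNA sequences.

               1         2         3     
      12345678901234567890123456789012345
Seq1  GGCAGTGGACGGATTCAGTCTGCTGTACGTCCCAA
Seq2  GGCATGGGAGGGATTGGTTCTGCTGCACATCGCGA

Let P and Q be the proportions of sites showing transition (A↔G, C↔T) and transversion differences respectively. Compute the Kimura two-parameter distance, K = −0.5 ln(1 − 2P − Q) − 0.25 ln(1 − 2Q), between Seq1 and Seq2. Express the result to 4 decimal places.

Mismatches occur at site 5 (G→T, transversion), site 6 (T→G, transversion), site 10 (C→G, transversion), site 16 (C→G, transversion), site 17 (A→G, transition), site 18 (G→T, transversion), site 26 (T→C, transition), site 29 (G→A, transition), site 32 (C→G, transversion), site 34 (A→G, transition).
Of the 10 differences, 4 transitions and 6 transversions over 35 sites: P = 4/35 = 0.114286, Q = 6/35 = 0.171429.
d = −0.5·ln(0.599999) − 0.25·ln(0.657142) = −0.5·(-0.510827) − 0.25·(-0.419855) = 0.3604.

0.3604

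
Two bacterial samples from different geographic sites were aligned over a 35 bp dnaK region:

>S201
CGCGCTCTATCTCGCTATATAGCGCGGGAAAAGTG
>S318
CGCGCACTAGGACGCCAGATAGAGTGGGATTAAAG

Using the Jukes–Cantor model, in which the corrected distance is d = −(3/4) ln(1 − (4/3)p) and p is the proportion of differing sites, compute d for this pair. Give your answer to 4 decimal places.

Differing sites — 6:T/A; 10:T/G; 11:C/G; 12:T/A; 16:T/C; 18:T/G; 23:C/A; 25:C/T; 30:A/T; 31:A/T; 33:G/A; 34:T/A.
p = 12/35 = 0.342857.
d = −0.75 · ln(1 − (4/3)·0.342857) = −0.75 · ln(0.542857) = −0.75 · (-0.610909) = 0.4582.

0.4582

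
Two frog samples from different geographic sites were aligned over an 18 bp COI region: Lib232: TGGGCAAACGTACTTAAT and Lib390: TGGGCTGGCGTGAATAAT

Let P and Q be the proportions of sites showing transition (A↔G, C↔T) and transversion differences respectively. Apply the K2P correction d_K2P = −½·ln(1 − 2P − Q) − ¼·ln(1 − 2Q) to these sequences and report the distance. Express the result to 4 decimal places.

0.4479

Differing sites — 6:A/T (Tv); 7:A/G (Ti); 8:A/G (Ti); 12:A/G (Ti); 13:C/A (Tv); 14:T/A (Tv).
Of the 6 differences, 3 transitions and 3 transversions over 18 sites: P = 3/18 = 0.166667, Q = 3/18 = 0.166667.
d = −0.5·ln(0.499999) − 0.25·ln(0.666666) = −0.5·(-0.693149) − 0.25·(-0.405466) = 0.4479.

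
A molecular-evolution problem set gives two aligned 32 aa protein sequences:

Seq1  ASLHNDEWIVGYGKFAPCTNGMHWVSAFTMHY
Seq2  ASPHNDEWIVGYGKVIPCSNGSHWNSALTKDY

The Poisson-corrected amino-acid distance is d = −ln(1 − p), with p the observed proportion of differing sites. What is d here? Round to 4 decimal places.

Differing sites — 3:L/P; 15:F/V; 16:A/I; 19:T/S; 22:M/S; 25:V/N; 28:F/L; 30:M/K; 31:H/D.
p = 9/32 = 0.281250.
d = −ln(1 − 0.281250) = −ln(0.718750) = 0.3302.

0.3302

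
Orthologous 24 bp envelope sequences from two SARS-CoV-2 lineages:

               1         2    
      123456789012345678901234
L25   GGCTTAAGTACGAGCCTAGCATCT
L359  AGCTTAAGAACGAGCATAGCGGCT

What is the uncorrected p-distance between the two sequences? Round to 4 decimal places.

0.2083

Differing sites — 1:G/A; 9:T/A; 16:C/A; 21:A/G; 22:T/G.
There are 5 differences over 24 sites, so p = 5/24 = 0.2083.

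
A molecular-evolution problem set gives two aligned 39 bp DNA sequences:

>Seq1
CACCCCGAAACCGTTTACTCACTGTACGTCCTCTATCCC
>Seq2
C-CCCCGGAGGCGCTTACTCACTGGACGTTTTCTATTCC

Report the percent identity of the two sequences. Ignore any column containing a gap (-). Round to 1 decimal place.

Excluding the 1 gap column leaves 38 comparable sites.
The sequences differ at positions 8 (A/G), 10 (A/G), 11 (C/G), 14 (T/C), 25 (T/G), 30 (C/T), 31 (C/T), 37 (C/T).
30 of the 38 comparable sites match, so the percent identity is 30/38 × 100 = 78.9%.

78.9%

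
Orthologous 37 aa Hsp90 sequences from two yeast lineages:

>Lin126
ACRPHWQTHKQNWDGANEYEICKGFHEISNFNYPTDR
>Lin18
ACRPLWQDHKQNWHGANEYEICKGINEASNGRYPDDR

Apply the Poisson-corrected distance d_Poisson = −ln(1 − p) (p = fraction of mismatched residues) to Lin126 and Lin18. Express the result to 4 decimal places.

0.2787

The sequences differ at positions 5 (H/L), 8 (T/D), 14 (D/H), 25 (F/I), 26 (H/N), 28 (I/A), 31 (F/G), 32 (N/R), 35 (T/D).
p = 9/37 = 0.243243.
d = −ln(1 − 0.243243) = −ln(0.756757) = 0.2787.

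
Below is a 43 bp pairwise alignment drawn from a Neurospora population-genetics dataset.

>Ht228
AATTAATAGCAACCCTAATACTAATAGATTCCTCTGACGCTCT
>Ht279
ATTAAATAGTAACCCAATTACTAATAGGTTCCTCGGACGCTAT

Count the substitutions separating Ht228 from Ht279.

8

Differing sites — 2:A/T; 4:T/A; 10:C/T; 16:T/A; 18:A/T; 28:A/G; 35:T/G; 42:C/A.
That gives 8 mismatches out of 43 aligned sites, so the Hamming distance is 8.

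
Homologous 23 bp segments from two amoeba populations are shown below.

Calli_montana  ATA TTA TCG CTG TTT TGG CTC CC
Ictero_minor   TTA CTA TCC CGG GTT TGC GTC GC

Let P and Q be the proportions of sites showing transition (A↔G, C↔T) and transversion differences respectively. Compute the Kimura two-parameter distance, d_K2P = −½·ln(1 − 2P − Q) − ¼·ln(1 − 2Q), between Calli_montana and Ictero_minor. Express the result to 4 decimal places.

Mismatches occur at site 1 (A↔T, transversion), site 4 (T↔C, transition), site 9 (G↔C, transversion), site 11 (T↔G, transversion), site 13 (T↔G, transversion), site 18 (G↔C, transversion), site 19 (C↔G, transversion), site 22 (C↔G, transversion).
Of the 8 differences, 1 transition and 7 transversions over 23 sites: P = 1/23 = 0.043478, Q = 7/23 = 0.304348.
d = −0.5·ln(0.608696) − 0.25·ln(0.391304) = −0.5·(-0.496436) − 0.25·(-0.938271) = 0.4828.

0.4828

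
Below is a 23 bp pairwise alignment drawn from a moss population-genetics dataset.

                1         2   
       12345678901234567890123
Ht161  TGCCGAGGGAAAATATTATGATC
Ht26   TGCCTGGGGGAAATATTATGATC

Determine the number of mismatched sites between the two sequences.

Mismatches occur at site 5 (G/T), site 6 (A/G), site 10 (A/G).
That gives 3 mismatches out of 23 aligned sites, so the Hamming distance is 3.

3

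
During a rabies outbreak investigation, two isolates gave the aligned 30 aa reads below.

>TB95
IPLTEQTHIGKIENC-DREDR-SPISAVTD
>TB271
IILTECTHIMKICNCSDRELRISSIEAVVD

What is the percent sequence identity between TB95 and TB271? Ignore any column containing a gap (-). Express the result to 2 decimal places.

71.43%

Excluding the 2 gap columns leaves 28 comparable sites.
The sequences differ at positions 2 (P/I), 6 (Q/C), 10 (G/M), 13 (E/C), 20 (D/L), 24 (P/S), 26 (S/E), 29 (T/V).
20 of the 28 comparable sites match, so the percent identity is 20/28 × 100 = 71.43%.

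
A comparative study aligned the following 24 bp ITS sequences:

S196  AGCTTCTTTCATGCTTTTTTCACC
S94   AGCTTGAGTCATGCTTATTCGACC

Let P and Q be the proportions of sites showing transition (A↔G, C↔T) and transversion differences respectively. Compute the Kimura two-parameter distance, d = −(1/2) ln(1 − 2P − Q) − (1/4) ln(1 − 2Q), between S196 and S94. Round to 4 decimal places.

0.3072

Differing sites — 6:C/G (Tv); 7:T/A (Tv); 8:T/G (Tv); 17:T/A (Tv); 20:T/C (Ti); 21:C/G (Tv).
Of the 6 differences, 1 transition and 5 transversions over 24 sites: P = 1/24 = 0.041667, Q = 5/24 = 0.208333.
d = −0.5·ln(0.708333) − 0.25·ln(0.583334) = −0.5·(-0.344841) − 0.25·(-0.538995) = 0.3072.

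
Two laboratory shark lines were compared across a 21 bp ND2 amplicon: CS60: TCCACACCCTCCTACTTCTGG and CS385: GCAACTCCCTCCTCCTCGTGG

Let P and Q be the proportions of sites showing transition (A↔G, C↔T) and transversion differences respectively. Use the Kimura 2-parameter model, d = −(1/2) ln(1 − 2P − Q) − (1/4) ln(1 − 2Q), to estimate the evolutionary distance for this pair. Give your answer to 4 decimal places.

0.3644

Differing sites — 1:T/G (Tv); 3:C/A (Tv); 6:A/T (Tv); 14:A/C (Tv); 17:T/C (Ti); 18:C/G (Tv).
Of the 6 differences, 1 transition and 5 transversions over 21 sites: P = 1/21 = 0.047619, Q = 5/21 = 0.238095.
d = −0.5·ln(0.666667) − 0.25·ln(0.523810) = −0.5·(-0.405465) − 0.25·(-0.646626) = 0.3644.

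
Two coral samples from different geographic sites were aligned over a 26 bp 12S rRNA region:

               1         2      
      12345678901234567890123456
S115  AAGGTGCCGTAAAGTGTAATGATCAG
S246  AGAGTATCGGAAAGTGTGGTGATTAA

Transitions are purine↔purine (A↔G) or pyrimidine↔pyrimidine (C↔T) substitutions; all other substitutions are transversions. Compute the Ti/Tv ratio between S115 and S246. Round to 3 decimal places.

The sequences differ at positions 2 (A/G, transition), 3 (G/A, transition), 6 (G/A, transition), 7 (C/T, transition), 10 (T/G, transversion), 18 (A/G, transition), 19 (A/G, transition), 24 (C/T, transition), 26 (G/A, transition).
Of the 9 differences, 8 transitions and 1 transversion, so Ti/Tv = 8/1 = 8.000.

8.000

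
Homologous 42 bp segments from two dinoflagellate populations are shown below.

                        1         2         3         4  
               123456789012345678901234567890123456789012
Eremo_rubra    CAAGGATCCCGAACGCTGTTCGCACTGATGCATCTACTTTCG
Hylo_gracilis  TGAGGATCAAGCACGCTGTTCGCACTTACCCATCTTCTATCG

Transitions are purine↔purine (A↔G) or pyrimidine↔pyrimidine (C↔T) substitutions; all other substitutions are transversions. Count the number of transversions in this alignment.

7

Mismatches occur at site 1 (C→T, transition), site 2 (A→G, transition), site 9 (C→A, transversion), site 10 (C→A, transversion), site 12 (A→C, transversion), site 27 (G→T, transversion), site 29 (T→C, transition), site 30 (G→C, transversion), site 36 (A→T, transversion), site 39 (T→A, transversion).
Of the 10 differences, 3 transitions and 7 transversions, so the answer is 7.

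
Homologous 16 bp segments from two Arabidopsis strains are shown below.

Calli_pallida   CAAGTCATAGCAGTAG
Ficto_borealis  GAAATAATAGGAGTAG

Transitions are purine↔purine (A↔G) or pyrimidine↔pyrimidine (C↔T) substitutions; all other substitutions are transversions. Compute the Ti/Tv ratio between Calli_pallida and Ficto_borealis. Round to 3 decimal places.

The sequences differ at positions 1 (C/G, transversion), 4 (G/A, transition), 6 (C/A, transversion), 11 (C/G, transversion).
Of the 4 differences, 1 transition and 3 transversions, so Ti/Tv = 1/3 = 0.333.

0.333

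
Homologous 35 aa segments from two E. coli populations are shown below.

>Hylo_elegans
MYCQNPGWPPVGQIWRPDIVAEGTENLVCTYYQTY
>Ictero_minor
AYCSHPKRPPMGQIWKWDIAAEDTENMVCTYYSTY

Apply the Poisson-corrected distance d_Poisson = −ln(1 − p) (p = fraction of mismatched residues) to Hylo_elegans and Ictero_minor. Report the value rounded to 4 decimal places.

0.4199

Mismatches occur at site 1 (M/A), site 4 (Q/S), site 5 (N/H), site 7 (G/K), site 8 (W/R), site 11 (V/M), site 16 (R/K), site 17 (P/W), site 20 (V/A), site 23 (G/D), site 27 (L/M), site 33 (Q/S).
p = 12/35 = 0.342857.
d = −ln(1 − 0.342857) = −ln(0.657143) = 0.4199.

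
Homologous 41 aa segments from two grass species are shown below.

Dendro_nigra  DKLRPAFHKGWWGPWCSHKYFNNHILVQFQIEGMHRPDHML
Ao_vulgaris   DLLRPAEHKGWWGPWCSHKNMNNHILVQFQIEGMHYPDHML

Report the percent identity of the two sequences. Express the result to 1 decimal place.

87.8%

Mismatches occur at site 2 (K/L), site 7 (F/E), site 20 (Y/N), site 21 (F/M), site 36 (R/Y).
36 of the 41 sites match, so the percent identity is 36/41 × 100 = 87.8%.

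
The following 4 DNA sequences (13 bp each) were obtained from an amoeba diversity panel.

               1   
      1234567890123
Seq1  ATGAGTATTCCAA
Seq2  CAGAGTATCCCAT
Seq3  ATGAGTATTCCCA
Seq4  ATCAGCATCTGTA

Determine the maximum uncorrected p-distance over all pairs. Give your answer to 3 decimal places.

Pairwise Hamming distances:
  Seq1 vs Seq2: 4
  Seq1 vs Seq3: 1
  Seq1 vs Seq4: 6
  Seq2 vs Seq3: 5
  Seq2 vs Seq4: 8
  Seq3 vs Seq4: 6
The largest is 8 mismatches, between Seq2 and Seq4; p = 8/13 = 0.615.

0.615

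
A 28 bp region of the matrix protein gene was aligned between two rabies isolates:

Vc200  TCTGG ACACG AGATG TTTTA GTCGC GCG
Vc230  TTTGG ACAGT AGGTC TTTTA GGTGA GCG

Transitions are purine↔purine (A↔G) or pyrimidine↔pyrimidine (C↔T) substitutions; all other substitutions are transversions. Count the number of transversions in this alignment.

5

Mismatches occur at site 2 (C→T, transition), site 9 (C→G, transversion), site 10 (G→T, transversion), site 13 (A→G, transition), site 15 (G→C, transversion), site 22 (T→G, transversion), site 23 (C→T, transition), site 25 (C→A, transversion).
Of the 8 differences, 3 transitions and 5 transversions, so the answer is 5.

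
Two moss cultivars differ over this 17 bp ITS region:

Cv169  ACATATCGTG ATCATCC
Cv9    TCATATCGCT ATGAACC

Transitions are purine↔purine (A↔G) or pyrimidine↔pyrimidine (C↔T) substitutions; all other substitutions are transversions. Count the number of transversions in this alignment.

4

The sequences differ at positions 1 (A/T, transversion), 9 (T/C, transition), 10 (G/T, transversion), 13 (C/G, transversion), 15 (T/A, transversion).
Of the 5 differences, 1 transition and 4 transversions, so the answer is 4.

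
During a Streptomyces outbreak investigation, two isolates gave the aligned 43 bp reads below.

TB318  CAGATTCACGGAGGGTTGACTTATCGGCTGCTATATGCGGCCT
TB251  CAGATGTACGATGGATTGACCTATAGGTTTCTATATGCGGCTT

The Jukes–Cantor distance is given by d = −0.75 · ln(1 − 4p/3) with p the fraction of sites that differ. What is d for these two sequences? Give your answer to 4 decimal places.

0.2784

Mismatches occur at site 6 (T→G), site 7 (C→T), site 11 (G→A), site 12 (A→T), site 15 (G→A), site 21 (T→C), site 25 (C→A), site 28 (C→T), site 30 (G→T), site 42 (C→T).
p = 10/43 = 0.232558.
d = −0.75 · ln(1 − (4/3)·0.232558) = −0.75 · ln(0.689923) = −0.75 · (-0.371175) = 0.2784.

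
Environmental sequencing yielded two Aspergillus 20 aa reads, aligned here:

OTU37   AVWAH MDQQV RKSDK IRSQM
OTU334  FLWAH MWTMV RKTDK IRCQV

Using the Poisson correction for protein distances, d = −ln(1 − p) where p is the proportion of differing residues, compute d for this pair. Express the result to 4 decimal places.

Differing sites — 1:A/F; 2:V/L; 7:D/W; 8:Q/T; 9:Q/M; 13:S/T; 18:S/C; 20:M/V.
p = 8/20 = 0.400000.
d = −ln(1 − 0.400000) = −ln(0.600000) = 0.5108.

0.5108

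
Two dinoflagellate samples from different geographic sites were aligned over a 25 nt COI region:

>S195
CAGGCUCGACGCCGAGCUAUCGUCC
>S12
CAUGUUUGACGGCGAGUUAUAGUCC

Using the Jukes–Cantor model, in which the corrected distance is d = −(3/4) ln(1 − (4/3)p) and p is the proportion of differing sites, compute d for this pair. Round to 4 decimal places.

Differing sites — 3:G/U; 5:C/U; 7:C/U; 12:C/G; 17:C/U; 21:C/A.
p = 6/25 = 0.240000.
d = −0.75 · ln(1 − (4/3)·0.240000) = −0.75 · ln(0.680000) = −0.75 · (-0.385662) = 0.2892.

0.2892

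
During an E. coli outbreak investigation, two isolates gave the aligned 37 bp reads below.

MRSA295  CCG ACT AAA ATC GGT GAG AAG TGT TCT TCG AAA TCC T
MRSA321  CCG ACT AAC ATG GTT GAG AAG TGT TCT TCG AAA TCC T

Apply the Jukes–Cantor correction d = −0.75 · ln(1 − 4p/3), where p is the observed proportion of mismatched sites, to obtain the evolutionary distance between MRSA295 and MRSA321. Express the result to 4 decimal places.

0.0858

Differing sites — 9:A/C; 12:C/G; 14:G/T.
p = 3/37 = 0.081081.
d = −0.75 · ln(1 − (4/3)·0.081081) = −0.75 · ln(0.891892) = −0.75 · (-0.114410) = 0.0858.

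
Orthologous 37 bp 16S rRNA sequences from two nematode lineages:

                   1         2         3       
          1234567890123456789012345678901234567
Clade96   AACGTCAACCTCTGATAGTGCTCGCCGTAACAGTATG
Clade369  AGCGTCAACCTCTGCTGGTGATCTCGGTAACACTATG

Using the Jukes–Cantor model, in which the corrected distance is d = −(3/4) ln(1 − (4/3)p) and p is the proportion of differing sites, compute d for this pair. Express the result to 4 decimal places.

0.2180

Differing sites — 2:A/G; 15:A/C; 17:A/G; 21:C/A; 24:G/T; 26:C/G; 33:G/C.
p = 7/37 = 0.189189.
d = −0.75 · ln(1 − (4/3)·0.189189) = −0.75 · ln(0.747748) = −0.75 · (-0.290689) = 0.2180.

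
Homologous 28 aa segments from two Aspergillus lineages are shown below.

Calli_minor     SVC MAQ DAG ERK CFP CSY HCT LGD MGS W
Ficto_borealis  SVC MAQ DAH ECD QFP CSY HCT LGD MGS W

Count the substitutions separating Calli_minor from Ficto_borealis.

4

The sequences differ at positions 9 (G/H), 11 (R/C), 12 (K/D), 13 (C/Q).
That gives 4 mismatches out of 28 aligned sites, so the Hamming distance is 4.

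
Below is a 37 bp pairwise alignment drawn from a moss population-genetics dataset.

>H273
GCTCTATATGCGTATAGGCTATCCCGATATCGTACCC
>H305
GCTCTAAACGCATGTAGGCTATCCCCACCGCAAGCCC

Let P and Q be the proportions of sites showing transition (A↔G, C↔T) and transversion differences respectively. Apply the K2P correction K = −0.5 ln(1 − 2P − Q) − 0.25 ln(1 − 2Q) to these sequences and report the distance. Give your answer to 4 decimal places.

Mismatches occur at site 7 (T↔A, transversion), site 9 (T↔C, transition), site 12 (G↔A, transition), site 14 (A↔G, transition), site 26 (G↔C, transversion), site 28 (T↔C, transition), site 29 (A↔C, transversion), site 30 (T↔G, transversion), site 32 (G↔A, transition), site 33 (T↔A, transversion), site 34 (A↔G, transition).
Of the 11 differences, 6 transitions and 5 transversions over 37 sites: P = 6/37 = 0.162162, Q = 5/37 = 0.135135.
d = −0.5·ln(0.540541) − 0.25·ln(0.729730) = −0.5·(-0.615185) − 0.25·(-0.315081) = 0.3864.

0.3864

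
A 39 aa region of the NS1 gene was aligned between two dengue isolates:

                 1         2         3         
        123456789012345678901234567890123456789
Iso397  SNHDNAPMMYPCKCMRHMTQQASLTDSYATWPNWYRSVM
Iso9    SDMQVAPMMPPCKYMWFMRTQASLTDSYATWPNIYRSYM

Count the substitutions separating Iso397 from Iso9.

12

Mismatches occur at site 2 (N↔D), site 3 (H↔M), site 4 (D↔Q), site 5 (N↔V), site 10 (Y↔P), site 14 (C↔Y), site 16 (R↔W), site 17 (H↔F), site 19 (T↔R), site 20 (Q↔T), site 34 (W↔I), site 38 (V↔Y).
That gives 12 mismatches out of 39 aligned sites, so the Hamming distance is 12.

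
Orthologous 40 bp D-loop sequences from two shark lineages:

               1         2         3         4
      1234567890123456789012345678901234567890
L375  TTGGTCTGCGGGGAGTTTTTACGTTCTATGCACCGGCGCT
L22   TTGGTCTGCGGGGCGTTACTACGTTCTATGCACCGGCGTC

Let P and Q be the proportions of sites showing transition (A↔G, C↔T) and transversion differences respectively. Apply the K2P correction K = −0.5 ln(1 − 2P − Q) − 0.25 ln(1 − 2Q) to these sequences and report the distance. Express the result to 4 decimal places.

Differing sites — 14:A/C (Tv); 18:T/A (Tv); 19:T/C (Ti); 39:C/T (Ti); 40:T/C (Ti).
Of the 5 differences, 3 transitions and 2 transversions over 40 sites: P = 3/40 = 0.075000, Q = 2/40 = 0.050000.
d = −0.5·ln(0.800000) − 0.25·ln(0.900000) = −0.5·(-0.223144) − 0.25·(-0.105361) = 0.1379.

0.1379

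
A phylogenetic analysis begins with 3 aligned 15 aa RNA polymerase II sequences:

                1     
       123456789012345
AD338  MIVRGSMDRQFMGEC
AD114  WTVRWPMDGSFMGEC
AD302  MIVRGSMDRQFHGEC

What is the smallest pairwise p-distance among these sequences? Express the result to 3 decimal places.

0.067

Pairwise Hamming distances:
  AD338 vs AD114: 6
  AD338 vs AD302: 1
  AD114 vs AD302: 7
The smallest is 1 mismatch, between AD338 and AD302; p = 1/15 = 0.067.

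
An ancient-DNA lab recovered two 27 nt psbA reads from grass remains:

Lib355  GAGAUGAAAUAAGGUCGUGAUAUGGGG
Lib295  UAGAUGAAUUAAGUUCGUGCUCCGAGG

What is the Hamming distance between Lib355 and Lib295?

7

Differing sites — 1:G/U; 9:A/U; 14:G/U; 20:A/C; 22:A/C; 23:U/C; 25:G/A.
That gives 7 mismatches out of 27 aligned sites, so the Hamming distance is 7.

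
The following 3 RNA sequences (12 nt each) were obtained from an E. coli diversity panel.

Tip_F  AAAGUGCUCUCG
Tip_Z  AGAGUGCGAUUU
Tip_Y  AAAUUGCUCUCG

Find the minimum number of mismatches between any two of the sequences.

Pairwise Hamming distances:
  Tip_F vs Tip_Z: 5
  Tip_F vs Tip_Y: 1
  Tip_Z vs Tip_Y: 6
The smallest is 1, between Tip_F and Tip_Y.

1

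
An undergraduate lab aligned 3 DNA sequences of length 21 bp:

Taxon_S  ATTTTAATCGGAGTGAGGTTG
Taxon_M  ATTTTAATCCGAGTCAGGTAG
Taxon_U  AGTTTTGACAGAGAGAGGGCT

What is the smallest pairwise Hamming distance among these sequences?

Pairwise Hamming distances:
  Taxon_S vs Taxon_M: 3
  Taxon_S vs Taxon_U: 9
  Taxon_M vs Taxon_U: 10
The smallest is 3, between Taxon_S and Taxon_M.

3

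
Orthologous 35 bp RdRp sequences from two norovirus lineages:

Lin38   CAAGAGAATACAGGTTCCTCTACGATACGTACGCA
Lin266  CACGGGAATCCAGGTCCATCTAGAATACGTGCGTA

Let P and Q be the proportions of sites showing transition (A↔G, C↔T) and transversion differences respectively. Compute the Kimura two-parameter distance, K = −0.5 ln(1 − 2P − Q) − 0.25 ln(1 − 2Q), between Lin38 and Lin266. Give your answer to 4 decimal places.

The sequences differ at positions 3 (A/C, transversion), 5 (A/G, transition), 10 (A/C, transversion), 16 (T/C, transition), 18 (C/A, transversion), 23 (C/G, transversion), 24 (G/A, transition), 31 (A/G, transition), 34 (C/T, transition).
Of the 9 differences, 5 transitions and 4 transversions over 35 sites: P = 5/35 = 0.142857, Q = 4/35 = 0.114286.
d = −0.5·ln(0.600000) − 0.25·ln(0.771428) = −0.5·(-0.510826) − 0.25·(-0.259512) = 0.3203.

0.3203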